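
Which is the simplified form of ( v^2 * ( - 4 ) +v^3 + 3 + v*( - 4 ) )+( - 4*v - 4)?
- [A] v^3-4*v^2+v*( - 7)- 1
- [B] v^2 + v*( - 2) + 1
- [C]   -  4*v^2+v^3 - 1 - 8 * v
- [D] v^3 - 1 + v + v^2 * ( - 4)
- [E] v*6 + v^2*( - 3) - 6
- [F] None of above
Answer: C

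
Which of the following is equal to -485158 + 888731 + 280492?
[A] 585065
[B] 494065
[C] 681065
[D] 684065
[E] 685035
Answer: D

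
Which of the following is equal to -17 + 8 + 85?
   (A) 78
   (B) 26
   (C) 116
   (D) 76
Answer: D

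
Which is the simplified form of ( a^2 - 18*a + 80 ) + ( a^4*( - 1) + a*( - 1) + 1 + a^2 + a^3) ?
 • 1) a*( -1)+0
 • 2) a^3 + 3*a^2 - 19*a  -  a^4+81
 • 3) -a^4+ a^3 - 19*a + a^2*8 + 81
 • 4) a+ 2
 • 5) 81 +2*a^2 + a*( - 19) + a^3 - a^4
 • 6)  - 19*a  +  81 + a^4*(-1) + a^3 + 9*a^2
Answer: 5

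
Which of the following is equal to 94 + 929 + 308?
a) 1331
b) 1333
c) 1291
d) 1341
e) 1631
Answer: a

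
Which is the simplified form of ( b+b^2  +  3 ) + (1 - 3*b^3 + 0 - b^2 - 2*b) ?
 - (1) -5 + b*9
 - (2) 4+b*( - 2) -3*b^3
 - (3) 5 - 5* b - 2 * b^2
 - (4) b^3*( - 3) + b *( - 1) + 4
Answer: 4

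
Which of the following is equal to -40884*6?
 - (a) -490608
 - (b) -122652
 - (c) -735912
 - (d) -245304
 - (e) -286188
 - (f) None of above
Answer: d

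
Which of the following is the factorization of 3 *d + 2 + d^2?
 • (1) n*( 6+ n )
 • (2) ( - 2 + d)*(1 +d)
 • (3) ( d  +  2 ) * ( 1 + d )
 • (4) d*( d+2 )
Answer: 3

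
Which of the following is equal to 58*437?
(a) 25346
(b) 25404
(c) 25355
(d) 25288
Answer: a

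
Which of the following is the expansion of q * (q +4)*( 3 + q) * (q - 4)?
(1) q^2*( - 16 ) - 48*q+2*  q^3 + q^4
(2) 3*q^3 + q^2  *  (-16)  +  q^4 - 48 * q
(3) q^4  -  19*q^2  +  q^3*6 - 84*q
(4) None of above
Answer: 2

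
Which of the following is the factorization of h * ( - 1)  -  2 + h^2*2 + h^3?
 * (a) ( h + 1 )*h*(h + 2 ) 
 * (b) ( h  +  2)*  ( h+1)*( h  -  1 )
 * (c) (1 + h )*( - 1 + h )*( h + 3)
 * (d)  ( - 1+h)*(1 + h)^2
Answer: b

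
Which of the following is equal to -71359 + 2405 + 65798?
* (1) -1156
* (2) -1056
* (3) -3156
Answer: 3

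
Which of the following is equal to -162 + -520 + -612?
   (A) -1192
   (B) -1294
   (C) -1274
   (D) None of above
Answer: B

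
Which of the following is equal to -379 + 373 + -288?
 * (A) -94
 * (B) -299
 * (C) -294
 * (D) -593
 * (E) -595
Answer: C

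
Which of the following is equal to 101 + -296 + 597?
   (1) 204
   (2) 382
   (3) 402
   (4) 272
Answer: 3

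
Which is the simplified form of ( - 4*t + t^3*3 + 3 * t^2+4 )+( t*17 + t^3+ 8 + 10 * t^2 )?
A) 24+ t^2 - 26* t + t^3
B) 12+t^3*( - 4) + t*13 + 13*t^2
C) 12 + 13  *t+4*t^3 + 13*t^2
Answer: C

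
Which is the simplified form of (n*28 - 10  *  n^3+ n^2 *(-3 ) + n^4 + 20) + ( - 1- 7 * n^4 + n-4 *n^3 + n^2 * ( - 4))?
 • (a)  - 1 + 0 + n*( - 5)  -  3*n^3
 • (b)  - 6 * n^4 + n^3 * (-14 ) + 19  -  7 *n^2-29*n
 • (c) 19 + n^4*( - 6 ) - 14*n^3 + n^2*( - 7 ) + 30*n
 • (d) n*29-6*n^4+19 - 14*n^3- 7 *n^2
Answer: d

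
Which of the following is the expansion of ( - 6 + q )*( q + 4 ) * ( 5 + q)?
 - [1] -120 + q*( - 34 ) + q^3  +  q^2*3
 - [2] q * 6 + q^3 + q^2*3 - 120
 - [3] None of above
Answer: 1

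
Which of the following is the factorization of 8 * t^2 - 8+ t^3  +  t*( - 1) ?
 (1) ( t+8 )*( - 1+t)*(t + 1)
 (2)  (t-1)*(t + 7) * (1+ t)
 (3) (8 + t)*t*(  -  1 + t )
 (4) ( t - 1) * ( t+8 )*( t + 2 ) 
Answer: 1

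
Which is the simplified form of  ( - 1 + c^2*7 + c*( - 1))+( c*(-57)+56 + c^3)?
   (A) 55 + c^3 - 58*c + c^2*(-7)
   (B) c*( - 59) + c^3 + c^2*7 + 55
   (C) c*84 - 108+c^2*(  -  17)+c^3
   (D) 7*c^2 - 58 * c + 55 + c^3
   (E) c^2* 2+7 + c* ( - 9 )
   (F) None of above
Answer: D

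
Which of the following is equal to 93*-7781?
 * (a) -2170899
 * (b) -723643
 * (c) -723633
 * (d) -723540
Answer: c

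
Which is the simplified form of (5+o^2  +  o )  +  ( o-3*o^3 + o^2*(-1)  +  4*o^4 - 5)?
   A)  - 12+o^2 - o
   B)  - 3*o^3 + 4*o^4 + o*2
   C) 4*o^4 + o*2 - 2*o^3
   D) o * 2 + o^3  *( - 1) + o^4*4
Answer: B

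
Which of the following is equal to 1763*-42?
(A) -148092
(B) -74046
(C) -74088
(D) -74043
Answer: B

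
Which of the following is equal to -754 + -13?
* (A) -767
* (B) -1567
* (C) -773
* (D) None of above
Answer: A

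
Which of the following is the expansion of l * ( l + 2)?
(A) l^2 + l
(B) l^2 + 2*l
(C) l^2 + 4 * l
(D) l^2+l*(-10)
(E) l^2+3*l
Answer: B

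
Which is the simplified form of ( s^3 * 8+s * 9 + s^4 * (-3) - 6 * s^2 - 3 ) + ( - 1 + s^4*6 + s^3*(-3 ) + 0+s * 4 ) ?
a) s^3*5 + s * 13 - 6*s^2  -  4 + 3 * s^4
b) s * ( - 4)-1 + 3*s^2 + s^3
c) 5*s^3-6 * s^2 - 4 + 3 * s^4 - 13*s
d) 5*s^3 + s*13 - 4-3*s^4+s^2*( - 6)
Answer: a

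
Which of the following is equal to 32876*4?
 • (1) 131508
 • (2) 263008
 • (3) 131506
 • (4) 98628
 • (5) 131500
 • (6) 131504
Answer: 6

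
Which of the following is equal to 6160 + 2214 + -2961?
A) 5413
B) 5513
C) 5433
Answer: A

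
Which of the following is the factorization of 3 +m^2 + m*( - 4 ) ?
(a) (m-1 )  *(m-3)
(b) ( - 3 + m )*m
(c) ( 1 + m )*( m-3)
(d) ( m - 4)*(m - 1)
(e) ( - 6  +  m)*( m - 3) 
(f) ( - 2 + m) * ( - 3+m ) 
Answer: a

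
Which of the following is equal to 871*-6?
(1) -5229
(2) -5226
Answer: 2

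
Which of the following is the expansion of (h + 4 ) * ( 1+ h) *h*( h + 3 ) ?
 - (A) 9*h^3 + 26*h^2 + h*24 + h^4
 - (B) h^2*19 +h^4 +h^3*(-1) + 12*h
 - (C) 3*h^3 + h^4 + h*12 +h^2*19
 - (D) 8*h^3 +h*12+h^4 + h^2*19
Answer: D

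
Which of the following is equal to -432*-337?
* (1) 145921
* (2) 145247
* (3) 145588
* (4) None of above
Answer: 4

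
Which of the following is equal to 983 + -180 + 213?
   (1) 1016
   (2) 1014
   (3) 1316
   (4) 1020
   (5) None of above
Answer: 1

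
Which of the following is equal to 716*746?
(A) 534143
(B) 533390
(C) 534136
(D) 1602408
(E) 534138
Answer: C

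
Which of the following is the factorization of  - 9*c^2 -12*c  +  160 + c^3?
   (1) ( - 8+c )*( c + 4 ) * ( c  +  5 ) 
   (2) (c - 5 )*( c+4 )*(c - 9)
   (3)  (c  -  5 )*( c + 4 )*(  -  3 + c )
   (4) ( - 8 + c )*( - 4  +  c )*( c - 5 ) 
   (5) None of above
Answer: 5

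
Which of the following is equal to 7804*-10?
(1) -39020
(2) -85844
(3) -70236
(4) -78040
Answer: 4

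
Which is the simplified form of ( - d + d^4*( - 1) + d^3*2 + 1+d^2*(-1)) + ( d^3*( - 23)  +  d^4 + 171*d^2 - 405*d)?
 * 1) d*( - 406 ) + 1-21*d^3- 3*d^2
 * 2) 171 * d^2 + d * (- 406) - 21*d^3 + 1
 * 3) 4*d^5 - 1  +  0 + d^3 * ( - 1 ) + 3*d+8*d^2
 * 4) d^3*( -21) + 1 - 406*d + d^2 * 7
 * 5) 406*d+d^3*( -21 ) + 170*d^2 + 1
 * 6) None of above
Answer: 6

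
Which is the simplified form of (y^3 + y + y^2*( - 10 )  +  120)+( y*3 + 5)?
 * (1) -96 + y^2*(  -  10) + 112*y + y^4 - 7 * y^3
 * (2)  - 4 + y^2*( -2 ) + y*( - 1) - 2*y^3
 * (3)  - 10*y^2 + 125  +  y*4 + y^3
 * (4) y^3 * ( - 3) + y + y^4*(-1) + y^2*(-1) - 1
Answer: 3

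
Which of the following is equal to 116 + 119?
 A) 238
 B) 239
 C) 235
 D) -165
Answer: C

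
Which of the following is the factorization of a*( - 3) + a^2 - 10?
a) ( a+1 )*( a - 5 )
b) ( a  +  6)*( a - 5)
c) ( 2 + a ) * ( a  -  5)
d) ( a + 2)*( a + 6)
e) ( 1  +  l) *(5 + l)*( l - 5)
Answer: c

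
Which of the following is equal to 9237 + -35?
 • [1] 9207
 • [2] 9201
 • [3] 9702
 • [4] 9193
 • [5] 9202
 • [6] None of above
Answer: 5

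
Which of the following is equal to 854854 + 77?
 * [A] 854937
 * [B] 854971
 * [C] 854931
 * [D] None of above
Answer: C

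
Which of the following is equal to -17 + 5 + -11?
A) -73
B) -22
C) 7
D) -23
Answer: D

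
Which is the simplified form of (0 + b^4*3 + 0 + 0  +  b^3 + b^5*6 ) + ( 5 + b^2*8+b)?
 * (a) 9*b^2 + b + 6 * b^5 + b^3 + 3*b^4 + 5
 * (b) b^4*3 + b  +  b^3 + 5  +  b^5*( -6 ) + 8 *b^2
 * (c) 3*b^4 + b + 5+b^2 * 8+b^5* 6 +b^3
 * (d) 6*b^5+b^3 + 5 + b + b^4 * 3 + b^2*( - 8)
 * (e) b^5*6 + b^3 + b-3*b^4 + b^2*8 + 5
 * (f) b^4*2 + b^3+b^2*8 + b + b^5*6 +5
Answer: c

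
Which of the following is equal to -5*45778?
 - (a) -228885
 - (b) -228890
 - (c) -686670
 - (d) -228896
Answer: b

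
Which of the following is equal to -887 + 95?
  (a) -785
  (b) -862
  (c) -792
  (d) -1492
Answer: c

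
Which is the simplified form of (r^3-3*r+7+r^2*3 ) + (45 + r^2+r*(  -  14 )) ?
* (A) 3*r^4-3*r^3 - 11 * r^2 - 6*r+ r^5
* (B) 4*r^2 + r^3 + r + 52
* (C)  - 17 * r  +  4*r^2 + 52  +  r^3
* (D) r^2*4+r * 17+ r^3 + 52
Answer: C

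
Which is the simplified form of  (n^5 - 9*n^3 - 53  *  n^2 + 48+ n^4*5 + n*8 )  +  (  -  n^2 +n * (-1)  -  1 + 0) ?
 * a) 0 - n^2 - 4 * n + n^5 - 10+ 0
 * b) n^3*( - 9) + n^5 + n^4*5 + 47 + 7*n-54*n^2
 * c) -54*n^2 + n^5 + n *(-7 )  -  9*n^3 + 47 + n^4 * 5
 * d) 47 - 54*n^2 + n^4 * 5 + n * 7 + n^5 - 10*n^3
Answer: b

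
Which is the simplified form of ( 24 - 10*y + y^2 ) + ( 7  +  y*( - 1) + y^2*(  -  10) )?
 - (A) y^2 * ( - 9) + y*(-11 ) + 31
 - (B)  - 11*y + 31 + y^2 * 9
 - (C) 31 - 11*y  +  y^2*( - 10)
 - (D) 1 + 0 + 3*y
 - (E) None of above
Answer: A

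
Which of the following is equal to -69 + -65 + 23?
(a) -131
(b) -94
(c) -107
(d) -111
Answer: d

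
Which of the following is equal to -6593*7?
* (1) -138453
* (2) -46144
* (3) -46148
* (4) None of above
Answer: 4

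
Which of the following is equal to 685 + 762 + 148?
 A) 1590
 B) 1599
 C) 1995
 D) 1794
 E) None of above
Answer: E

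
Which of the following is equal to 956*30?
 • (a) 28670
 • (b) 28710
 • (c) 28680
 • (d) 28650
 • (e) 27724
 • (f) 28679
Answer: c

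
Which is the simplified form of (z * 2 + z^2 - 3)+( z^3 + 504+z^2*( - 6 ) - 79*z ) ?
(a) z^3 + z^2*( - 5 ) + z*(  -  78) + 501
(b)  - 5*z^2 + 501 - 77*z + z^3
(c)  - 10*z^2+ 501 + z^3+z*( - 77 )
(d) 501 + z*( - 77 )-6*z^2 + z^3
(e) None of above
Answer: b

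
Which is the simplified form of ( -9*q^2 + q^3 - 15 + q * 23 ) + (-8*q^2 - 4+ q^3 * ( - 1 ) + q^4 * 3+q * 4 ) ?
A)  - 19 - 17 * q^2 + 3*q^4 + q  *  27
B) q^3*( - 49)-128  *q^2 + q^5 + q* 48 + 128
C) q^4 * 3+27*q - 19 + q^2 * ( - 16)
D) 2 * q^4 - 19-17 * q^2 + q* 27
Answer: A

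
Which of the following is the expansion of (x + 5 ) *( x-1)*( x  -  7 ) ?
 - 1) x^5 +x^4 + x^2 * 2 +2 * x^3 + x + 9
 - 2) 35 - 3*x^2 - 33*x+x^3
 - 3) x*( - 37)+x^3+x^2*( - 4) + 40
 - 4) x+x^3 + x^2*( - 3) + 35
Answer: 2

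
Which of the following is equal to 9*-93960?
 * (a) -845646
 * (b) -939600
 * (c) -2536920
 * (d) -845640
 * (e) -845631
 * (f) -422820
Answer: d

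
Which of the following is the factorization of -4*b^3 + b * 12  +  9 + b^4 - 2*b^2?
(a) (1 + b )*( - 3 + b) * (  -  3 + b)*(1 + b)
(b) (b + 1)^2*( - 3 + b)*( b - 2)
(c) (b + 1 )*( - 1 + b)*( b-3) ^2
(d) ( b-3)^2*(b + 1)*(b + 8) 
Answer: a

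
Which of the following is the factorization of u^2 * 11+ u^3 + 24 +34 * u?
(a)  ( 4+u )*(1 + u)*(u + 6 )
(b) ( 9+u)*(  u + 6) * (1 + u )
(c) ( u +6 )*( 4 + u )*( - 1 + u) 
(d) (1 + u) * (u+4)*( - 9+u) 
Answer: a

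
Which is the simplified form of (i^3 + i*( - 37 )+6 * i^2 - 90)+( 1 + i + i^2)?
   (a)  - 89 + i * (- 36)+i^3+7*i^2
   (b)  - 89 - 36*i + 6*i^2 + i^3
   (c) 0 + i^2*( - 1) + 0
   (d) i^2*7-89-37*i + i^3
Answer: a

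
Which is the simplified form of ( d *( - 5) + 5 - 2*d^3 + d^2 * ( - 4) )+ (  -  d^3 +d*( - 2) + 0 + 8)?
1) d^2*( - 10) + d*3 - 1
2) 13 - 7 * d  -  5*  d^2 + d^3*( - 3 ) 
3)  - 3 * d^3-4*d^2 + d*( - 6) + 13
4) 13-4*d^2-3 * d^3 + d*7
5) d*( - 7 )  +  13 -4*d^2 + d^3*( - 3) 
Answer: 5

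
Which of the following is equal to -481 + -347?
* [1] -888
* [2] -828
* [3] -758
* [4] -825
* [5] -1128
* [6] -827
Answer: 2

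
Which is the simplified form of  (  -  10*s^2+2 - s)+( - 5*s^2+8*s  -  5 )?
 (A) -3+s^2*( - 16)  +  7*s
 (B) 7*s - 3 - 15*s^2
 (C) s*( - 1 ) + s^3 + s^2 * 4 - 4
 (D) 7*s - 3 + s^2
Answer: B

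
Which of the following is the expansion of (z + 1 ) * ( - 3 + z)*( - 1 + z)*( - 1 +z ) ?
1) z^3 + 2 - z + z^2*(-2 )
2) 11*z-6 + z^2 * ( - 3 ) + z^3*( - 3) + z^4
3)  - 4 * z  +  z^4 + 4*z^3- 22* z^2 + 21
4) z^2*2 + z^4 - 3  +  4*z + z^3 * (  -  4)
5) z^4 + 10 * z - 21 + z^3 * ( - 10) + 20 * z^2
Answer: 4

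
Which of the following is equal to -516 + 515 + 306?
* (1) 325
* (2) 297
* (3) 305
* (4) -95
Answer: 3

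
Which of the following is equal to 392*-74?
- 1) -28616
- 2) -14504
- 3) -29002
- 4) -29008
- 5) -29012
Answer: 4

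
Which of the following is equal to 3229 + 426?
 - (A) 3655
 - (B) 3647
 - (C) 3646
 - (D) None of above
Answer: A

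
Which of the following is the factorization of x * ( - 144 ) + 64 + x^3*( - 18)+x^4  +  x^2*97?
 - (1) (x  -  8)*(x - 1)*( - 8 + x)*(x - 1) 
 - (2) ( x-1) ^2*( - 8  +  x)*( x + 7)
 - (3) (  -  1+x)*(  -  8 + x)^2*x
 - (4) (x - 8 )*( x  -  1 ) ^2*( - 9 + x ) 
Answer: 1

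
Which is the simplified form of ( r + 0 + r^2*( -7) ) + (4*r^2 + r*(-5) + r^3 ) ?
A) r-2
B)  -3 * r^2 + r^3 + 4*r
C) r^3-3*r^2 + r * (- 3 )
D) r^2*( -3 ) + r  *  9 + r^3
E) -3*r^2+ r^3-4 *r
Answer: E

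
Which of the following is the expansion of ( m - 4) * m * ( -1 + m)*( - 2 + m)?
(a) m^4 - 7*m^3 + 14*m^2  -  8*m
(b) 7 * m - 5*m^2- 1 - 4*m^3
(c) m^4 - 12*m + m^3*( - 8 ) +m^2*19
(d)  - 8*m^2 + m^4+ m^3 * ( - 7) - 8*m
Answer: a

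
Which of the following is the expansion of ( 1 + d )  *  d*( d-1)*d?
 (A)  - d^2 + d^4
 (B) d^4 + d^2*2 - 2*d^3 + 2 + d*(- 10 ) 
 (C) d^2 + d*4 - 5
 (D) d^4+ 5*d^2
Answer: A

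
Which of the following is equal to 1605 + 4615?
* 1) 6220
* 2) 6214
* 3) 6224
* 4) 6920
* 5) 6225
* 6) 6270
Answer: 1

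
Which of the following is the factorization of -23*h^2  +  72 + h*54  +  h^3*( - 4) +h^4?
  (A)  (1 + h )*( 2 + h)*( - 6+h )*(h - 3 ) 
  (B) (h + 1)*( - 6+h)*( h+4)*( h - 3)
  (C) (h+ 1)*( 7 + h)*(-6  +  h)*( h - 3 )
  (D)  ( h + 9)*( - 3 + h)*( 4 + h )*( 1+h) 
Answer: B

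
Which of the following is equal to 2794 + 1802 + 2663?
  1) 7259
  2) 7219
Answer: 1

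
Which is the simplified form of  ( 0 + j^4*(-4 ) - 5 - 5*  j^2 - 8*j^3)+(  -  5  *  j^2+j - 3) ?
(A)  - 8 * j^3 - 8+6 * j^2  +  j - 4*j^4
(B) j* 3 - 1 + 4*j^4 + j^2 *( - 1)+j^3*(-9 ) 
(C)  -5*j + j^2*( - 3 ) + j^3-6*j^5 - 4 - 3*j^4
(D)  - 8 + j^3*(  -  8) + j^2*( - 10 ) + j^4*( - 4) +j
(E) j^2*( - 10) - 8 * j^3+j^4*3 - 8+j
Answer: D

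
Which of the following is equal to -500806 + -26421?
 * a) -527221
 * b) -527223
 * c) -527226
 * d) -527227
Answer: d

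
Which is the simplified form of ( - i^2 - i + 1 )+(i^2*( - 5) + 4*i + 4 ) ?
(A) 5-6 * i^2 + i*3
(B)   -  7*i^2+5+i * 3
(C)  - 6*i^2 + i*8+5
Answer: A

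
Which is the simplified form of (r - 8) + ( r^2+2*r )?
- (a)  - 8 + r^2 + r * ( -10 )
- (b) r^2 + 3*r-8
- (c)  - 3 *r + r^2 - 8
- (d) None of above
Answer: b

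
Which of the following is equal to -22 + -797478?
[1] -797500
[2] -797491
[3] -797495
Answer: 1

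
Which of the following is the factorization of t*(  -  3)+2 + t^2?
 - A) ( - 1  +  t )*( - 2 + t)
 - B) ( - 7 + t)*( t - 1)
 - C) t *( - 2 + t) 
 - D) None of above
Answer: A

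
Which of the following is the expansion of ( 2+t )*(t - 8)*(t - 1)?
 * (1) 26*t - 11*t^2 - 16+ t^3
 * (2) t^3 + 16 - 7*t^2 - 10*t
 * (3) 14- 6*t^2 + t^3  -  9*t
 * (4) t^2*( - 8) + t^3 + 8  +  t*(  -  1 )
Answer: 2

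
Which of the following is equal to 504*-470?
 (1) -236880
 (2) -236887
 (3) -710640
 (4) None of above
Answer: 1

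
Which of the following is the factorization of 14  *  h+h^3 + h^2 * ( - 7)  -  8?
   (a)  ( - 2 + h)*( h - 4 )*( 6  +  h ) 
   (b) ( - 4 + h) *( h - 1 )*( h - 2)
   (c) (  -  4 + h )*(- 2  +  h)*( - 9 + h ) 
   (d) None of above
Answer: b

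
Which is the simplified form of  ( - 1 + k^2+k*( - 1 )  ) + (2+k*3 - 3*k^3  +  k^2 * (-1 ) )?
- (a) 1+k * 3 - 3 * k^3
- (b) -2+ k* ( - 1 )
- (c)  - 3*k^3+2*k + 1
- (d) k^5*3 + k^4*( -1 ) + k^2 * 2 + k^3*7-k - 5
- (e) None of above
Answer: c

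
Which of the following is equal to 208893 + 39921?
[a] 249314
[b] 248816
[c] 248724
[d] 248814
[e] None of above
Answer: d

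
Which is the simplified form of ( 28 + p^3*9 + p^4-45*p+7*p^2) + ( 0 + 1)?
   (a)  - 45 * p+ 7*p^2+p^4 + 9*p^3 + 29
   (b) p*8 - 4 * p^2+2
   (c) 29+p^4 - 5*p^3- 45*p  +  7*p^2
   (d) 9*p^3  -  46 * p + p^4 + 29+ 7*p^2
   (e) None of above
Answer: a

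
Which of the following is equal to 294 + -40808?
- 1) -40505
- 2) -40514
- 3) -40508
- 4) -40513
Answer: 2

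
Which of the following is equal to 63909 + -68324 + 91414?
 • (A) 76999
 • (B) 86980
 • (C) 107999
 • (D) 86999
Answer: D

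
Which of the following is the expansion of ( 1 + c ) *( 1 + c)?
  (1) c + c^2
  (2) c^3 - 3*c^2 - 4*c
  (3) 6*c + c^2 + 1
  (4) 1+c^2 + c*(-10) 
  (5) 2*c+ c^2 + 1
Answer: 5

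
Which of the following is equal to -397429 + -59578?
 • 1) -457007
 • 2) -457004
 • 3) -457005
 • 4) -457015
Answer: 1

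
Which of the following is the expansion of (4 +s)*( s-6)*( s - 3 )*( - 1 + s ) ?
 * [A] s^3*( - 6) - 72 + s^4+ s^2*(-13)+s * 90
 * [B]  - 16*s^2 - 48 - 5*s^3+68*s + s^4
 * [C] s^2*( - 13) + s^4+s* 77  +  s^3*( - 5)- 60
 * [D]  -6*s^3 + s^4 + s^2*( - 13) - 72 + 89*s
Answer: A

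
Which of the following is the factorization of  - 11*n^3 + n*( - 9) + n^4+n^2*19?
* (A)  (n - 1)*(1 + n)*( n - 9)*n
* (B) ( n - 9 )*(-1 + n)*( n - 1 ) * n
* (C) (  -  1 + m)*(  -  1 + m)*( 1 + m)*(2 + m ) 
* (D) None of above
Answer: B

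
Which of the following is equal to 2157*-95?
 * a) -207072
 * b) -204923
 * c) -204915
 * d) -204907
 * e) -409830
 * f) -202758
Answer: c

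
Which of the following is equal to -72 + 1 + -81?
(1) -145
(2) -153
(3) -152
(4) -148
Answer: 3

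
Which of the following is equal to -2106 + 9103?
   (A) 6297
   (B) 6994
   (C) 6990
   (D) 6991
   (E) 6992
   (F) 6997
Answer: F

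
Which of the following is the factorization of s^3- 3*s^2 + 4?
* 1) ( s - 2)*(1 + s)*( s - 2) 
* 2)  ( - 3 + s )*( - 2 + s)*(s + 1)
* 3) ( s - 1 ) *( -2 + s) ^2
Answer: 1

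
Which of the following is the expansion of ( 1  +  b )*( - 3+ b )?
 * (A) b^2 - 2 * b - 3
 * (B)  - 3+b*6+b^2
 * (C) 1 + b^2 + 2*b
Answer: A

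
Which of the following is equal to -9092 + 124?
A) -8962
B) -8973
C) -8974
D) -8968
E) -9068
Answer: D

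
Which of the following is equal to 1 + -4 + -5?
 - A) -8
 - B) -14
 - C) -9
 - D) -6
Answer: A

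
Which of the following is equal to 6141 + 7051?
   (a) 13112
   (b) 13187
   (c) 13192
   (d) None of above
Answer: c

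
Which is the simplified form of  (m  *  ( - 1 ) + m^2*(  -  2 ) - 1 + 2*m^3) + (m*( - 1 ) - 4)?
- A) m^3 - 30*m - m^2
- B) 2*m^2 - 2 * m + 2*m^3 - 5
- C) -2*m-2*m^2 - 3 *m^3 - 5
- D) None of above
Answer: D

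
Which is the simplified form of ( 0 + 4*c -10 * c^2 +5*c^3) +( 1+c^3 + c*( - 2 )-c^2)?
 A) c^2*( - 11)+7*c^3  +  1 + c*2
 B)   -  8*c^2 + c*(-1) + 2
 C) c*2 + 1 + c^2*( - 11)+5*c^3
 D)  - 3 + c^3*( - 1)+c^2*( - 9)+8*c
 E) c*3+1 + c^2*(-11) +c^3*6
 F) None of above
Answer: F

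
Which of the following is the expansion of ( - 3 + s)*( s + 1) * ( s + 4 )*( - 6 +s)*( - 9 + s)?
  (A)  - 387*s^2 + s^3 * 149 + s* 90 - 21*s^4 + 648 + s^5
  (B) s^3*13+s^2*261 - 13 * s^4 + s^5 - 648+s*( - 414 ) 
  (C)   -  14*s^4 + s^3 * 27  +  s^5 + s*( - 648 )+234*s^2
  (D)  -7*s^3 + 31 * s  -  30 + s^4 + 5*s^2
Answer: B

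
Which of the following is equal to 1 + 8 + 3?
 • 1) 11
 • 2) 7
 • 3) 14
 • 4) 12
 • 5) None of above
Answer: 4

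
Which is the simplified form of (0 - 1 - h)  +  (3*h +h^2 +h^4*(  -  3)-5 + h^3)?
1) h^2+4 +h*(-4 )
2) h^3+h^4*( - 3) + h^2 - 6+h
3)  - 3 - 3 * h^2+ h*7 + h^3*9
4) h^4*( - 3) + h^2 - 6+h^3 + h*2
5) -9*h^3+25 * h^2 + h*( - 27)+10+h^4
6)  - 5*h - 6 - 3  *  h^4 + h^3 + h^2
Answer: 4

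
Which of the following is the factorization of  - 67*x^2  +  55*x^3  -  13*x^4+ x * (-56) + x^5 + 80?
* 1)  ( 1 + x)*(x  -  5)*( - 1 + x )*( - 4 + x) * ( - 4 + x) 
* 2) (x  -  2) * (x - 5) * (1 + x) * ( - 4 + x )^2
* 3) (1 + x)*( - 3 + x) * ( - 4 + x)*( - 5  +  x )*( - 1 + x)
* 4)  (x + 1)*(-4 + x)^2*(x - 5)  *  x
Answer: 1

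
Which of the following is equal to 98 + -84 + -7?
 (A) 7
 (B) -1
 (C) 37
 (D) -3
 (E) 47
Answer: A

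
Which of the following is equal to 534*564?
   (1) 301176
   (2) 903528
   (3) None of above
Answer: 1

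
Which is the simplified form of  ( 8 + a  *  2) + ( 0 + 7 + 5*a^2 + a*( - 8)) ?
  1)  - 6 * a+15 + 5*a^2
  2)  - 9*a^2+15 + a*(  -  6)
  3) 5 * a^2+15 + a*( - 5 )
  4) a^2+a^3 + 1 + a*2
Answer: 1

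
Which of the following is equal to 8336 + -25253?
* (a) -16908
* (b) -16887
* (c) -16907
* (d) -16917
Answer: d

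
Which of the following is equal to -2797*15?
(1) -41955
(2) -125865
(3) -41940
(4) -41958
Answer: 1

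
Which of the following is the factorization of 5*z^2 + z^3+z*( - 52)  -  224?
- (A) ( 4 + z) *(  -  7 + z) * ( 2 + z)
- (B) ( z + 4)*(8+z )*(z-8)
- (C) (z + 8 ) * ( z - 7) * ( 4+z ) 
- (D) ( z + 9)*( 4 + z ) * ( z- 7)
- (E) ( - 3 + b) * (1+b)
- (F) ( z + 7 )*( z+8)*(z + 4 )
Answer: C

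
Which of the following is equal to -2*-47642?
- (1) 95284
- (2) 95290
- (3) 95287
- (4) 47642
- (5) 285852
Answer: 1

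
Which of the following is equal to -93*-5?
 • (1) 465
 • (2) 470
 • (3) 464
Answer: 1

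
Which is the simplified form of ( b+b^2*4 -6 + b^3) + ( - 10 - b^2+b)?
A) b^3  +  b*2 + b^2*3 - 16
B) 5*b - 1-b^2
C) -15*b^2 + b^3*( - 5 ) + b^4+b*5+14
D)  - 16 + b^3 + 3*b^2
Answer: A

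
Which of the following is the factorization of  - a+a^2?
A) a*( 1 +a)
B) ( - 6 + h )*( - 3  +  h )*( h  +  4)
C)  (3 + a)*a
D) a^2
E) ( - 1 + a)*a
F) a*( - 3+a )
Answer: E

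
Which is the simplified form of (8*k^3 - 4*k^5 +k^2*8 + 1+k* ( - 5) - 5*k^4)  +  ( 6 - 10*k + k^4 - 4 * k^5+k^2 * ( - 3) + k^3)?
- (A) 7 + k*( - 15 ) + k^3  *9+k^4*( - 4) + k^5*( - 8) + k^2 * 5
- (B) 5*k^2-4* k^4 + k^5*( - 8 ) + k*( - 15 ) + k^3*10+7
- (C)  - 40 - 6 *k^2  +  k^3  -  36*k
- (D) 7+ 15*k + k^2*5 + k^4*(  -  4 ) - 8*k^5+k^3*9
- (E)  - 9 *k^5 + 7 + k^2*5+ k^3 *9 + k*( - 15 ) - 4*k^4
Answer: A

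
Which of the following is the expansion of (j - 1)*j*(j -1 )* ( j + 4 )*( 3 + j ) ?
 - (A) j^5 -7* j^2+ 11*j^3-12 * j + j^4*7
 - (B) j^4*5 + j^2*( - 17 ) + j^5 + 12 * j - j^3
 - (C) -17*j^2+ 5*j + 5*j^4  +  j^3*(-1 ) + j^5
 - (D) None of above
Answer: B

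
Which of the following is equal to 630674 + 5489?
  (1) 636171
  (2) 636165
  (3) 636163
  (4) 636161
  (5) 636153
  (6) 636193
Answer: 3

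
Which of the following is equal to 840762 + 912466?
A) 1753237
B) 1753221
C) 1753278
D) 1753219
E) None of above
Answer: E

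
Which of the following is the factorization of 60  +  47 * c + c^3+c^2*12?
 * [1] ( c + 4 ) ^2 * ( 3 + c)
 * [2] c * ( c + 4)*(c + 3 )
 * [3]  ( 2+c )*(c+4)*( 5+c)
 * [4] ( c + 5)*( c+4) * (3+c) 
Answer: 4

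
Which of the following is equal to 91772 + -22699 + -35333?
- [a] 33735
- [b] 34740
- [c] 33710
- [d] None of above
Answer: d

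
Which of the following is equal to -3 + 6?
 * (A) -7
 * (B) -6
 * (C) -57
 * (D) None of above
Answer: D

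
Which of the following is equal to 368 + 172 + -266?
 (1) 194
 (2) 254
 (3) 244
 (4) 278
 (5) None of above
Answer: 5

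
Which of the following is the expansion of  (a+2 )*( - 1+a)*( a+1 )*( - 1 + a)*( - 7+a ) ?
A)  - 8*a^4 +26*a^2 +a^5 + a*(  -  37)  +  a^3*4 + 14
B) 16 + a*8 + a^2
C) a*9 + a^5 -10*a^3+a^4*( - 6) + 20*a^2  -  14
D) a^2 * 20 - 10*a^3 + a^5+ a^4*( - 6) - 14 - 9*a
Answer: C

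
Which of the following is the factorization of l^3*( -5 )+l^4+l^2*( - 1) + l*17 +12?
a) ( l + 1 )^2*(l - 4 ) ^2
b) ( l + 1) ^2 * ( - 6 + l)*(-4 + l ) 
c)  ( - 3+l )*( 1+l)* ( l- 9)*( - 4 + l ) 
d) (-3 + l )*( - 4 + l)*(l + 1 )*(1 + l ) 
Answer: d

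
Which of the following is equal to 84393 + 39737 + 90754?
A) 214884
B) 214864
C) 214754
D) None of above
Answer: A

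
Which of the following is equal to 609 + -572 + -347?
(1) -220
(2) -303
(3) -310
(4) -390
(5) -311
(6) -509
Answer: 3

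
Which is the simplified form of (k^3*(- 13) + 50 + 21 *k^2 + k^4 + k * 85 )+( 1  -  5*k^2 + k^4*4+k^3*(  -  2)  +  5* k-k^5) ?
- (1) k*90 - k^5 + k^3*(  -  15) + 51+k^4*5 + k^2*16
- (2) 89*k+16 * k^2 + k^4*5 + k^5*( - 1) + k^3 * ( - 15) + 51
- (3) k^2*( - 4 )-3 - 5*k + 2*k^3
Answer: 1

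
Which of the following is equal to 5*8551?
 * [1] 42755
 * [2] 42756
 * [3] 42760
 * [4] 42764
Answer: 1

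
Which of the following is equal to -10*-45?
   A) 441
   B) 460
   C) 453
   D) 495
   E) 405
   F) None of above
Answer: F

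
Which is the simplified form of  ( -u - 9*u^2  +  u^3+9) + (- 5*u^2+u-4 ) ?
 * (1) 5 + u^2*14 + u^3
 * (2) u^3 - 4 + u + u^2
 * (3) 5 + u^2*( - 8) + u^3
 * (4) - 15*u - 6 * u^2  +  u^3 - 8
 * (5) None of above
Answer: 5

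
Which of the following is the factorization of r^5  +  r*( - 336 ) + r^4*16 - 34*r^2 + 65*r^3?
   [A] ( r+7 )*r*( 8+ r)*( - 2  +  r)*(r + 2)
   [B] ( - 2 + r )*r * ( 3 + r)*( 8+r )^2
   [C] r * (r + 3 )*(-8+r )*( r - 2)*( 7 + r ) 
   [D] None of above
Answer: D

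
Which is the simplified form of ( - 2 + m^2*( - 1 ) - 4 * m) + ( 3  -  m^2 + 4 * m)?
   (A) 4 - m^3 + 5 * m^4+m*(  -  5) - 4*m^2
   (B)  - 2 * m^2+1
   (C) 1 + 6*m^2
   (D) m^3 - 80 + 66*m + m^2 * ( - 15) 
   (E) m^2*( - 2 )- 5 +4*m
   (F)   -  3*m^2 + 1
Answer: B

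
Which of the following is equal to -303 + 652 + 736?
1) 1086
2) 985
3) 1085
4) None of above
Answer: 3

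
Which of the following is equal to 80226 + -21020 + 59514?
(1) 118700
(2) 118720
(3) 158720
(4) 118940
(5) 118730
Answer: 2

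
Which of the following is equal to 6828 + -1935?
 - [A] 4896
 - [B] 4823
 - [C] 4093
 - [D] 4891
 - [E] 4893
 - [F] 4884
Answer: E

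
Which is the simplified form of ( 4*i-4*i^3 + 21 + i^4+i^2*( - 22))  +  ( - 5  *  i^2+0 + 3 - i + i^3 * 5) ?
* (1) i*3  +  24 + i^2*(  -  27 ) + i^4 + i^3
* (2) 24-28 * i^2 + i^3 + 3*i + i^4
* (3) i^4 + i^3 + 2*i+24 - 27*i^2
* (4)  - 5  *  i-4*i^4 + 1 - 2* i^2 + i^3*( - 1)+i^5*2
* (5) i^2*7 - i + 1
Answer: 1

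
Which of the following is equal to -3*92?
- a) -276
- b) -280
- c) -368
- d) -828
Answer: a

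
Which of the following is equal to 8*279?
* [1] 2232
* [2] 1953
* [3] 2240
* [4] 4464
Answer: 1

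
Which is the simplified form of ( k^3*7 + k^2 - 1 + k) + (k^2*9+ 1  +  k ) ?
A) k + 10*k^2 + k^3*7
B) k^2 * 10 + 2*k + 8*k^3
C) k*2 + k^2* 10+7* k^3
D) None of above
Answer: C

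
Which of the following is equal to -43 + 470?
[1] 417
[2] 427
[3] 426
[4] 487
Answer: 2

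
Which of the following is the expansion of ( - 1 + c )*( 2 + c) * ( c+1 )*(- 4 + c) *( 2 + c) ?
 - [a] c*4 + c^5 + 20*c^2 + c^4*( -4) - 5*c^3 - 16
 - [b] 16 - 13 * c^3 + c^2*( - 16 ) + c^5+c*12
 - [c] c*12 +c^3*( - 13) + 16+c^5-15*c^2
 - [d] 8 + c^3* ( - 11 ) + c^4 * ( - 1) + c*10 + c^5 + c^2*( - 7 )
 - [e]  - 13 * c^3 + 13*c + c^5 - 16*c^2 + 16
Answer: b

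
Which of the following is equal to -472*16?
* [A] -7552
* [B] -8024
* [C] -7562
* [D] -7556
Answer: A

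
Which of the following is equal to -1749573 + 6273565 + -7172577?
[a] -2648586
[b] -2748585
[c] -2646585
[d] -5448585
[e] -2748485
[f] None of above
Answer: f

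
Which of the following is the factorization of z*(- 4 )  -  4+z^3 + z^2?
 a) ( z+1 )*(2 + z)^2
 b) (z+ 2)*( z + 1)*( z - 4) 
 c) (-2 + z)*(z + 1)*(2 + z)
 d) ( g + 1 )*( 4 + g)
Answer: c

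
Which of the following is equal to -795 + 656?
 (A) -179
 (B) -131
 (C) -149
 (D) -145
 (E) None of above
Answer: E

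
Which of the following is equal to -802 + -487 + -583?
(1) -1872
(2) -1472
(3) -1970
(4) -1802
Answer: 1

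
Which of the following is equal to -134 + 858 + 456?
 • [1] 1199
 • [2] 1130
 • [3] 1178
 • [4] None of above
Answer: 4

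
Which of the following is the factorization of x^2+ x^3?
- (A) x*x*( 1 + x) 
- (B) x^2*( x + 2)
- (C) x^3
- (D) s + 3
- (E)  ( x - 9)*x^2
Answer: A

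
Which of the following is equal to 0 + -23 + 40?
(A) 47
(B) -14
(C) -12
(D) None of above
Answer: D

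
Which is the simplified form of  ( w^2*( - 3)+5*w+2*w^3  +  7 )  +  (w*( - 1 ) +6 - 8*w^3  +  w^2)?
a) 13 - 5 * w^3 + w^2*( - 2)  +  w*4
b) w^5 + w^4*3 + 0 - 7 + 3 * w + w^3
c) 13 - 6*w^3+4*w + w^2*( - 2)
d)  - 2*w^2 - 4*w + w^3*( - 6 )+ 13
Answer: c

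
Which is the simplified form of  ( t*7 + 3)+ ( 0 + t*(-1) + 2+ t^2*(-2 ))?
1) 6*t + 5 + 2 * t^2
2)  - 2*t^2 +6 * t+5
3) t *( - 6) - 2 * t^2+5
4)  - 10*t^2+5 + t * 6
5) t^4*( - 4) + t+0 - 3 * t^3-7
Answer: 2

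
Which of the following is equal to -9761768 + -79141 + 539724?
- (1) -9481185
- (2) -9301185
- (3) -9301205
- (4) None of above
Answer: 2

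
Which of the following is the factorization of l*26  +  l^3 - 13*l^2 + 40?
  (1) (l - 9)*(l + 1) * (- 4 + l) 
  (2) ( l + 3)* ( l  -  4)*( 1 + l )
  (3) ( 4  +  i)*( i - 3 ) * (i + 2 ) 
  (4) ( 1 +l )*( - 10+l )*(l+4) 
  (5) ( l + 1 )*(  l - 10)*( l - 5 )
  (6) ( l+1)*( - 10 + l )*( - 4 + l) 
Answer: 6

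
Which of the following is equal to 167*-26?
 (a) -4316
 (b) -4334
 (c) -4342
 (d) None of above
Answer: c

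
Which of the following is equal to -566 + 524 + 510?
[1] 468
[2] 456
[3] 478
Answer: 1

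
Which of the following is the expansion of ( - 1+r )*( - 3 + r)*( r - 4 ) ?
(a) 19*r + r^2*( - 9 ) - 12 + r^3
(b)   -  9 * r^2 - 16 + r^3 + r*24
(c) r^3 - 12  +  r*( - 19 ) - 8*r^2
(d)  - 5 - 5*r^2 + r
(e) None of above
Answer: e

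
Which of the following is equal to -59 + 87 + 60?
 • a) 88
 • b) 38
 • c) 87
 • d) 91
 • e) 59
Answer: a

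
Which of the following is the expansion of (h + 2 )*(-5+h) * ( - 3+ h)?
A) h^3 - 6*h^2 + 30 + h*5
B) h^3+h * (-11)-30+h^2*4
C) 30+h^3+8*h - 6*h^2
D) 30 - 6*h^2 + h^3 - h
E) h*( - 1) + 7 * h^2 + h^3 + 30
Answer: D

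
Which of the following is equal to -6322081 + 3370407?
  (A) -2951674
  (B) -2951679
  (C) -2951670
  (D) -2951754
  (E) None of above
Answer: A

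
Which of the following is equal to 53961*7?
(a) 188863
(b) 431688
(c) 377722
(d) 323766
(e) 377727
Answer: e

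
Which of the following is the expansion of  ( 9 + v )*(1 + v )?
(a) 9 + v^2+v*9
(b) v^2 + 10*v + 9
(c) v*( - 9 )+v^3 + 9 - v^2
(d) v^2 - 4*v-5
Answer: b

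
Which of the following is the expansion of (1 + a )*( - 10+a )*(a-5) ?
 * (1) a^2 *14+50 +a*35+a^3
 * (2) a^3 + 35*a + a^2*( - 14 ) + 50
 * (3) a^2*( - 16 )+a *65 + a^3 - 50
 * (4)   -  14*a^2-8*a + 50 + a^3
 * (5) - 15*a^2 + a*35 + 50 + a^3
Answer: 2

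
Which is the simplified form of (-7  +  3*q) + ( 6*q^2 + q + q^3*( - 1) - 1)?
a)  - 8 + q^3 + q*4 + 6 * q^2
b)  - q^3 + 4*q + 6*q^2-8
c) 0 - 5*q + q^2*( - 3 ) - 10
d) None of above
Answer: b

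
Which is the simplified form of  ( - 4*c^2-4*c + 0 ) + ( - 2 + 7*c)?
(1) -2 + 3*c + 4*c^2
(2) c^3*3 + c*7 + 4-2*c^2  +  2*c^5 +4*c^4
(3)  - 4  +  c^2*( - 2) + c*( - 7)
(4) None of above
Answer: 4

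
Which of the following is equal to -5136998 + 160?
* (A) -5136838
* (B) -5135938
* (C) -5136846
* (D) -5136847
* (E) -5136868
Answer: A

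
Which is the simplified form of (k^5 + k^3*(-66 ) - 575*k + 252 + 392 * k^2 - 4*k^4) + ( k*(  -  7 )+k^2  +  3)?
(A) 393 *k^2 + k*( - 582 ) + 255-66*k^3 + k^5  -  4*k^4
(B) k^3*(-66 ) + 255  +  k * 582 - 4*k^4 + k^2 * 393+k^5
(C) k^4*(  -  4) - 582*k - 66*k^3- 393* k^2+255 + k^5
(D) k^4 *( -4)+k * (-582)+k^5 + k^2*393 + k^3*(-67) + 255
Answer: A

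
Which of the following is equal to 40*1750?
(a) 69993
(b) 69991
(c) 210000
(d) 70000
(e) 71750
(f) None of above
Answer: d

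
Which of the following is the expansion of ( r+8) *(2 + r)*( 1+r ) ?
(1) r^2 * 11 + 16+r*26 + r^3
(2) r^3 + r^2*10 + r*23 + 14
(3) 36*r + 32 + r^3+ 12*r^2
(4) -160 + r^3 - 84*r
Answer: 1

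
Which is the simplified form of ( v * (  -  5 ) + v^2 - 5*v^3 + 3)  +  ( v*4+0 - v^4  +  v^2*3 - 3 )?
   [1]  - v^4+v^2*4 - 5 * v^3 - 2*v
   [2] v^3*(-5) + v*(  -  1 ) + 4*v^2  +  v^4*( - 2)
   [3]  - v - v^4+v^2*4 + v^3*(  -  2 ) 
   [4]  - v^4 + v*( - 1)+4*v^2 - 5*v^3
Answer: 4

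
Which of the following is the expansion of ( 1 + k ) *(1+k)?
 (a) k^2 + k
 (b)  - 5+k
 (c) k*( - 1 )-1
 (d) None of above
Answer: d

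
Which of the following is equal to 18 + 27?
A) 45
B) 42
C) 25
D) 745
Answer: A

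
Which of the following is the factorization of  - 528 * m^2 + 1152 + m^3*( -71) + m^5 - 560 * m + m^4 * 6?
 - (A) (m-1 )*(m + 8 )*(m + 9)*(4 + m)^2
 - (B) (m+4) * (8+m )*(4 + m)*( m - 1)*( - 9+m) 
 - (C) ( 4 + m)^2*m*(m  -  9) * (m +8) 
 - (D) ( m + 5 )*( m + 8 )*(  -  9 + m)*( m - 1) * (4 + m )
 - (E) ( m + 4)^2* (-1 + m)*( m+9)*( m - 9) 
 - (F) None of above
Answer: B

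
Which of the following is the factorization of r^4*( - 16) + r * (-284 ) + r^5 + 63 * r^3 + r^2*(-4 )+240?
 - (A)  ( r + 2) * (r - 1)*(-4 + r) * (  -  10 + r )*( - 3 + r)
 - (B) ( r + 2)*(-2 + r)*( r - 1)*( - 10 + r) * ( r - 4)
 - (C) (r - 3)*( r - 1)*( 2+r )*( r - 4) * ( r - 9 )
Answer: A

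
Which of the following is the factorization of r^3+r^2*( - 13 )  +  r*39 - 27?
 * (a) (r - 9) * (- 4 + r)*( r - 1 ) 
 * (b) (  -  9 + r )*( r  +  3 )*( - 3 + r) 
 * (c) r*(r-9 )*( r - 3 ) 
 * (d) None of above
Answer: d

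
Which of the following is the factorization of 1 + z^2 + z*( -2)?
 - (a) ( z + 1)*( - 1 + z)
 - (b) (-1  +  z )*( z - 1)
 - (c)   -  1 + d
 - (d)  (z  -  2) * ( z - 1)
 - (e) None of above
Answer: b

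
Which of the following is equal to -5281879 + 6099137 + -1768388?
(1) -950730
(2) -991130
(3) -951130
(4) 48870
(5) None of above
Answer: 3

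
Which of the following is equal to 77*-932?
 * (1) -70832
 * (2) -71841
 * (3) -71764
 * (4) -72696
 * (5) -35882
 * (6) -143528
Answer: 3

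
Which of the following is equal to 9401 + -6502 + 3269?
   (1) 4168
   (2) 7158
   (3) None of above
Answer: 3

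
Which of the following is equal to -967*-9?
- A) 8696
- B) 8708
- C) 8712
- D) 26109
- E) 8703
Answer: E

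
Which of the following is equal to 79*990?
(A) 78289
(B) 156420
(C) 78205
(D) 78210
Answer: D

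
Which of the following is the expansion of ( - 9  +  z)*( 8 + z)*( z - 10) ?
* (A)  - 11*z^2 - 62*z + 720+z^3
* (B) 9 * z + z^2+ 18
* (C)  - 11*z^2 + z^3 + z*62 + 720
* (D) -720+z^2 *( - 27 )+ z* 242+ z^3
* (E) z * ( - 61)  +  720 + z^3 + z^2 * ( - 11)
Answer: A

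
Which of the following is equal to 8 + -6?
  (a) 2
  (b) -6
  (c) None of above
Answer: a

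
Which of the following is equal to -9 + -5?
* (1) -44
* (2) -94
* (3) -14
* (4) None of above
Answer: 3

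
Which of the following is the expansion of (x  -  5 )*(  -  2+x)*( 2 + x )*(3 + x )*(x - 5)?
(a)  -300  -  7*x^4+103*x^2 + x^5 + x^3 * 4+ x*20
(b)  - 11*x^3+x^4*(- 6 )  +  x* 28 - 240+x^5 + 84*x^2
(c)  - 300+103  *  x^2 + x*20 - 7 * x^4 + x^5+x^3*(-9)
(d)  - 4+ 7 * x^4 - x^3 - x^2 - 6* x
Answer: c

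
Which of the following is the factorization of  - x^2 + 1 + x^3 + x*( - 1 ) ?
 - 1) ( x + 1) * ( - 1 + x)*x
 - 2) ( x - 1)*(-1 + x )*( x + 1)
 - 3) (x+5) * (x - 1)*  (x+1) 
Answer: 2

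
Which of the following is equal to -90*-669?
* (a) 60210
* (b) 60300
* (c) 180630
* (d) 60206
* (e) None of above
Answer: a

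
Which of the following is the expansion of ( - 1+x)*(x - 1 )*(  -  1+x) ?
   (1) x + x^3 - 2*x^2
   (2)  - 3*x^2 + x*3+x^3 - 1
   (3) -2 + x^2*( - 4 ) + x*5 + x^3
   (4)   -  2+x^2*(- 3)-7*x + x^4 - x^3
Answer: 2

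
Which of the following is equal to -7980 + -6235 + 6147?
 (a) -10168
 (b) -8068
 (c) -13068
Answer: b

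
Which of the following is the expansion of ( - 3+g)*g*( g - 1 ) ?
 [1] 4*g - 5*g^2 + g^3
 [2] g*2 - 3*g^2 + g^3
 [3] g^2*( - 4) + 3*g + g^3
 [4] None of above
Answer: 3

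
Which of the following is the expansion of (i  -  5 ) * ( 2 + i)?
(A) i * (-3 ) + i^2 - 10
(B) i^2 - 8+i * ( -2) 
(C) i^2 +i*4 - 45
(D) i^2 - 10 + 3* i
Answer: A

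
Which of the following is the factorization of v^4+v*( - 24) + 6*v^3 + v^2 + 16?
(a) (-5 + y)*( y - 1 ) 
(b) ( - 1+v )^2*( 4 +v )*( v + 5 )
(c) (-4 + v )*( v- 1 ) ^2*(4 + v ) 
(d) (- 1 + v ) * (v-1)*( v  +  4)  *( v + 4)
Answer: d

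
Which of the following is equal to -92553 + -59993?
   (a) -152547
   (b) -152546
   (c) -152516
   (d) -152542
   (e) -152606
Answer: b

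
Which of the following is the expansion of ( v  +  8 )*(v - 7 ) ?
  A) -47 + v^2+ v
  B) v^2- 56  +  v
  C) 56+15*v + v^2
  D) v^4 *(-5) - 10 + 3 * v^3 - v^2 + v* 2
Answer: B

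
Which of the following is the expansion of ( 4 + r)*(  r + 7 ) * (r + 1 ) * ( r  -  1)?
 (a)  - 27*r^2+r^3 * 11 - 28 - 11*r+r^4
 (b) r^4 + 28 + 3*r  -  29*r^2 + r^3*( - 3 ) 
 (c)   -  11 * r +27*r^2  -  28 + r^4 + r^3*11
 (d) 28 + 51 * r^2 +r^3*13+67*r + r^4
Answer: c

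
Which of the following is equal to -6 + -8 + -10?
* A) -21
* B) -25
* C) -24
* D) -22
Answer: C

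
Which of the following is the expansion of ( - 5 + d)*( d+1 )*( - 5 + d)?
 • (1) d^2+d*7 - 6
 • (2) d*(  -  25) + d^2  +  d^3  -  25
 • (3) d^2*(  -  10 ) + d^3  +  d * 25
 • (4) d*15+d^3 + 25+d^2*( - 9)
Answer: 4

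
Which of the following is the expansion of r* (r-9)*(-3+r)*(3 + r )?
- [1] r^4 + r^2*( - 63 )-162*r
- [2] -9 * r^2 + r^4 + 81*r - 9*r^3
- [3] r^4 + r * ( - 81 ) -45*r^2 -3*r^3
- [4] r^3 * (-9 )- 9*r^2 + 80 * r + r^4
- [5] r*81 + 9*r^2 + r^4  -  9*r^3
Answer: 2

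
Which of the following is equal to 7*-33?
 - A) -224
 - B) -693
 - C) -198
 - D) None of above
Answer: D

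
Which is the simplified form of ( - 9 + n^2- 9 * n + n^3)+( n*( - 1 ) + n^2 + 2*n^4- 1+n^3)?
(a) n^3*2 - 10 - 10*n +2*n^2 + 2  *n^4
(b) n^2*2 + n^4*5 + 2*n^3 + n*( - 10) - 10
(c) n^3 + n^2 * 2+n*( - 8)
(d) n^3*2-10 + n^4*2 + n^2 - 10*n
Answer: a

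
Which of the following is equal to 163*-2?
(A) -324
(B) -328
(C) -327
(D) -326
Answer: D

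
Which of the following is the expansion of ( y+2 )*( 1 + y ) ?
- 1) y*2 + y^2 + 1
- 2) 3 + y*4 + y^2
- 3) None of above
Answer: 3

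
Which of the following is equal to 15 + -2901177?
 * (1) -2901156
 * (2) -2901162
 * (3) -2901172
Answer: 2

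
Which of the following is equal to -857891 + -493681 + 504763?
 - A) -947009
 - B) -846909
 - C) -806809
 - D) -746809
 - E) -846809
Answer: E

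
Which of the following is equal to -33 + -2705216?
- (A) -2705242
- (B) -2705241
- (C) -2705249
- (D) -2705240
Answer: C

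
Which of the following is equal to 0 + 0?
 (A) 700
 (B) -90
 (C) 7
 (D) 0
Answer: D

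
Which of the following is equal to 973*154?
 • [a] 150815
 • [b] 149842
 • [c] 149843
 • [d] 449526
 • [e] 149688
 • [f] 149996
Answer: b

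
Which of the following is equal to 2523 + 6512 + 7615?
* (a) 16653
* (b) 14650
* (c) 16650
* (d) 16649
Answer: c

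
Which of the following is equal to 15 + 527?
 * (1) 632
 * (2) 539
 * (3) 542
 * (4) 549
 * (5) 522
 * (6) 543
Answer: 3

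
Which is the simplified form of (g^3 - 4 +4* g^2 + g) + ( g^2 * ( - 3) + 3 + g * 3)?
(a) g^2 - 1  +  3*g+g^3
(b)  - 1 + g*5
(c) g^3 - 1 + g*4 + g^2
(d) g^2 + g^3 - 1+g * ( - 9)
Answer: c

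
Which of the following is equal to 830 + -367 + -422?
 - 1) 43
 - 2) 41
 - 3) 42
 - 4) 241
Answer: 2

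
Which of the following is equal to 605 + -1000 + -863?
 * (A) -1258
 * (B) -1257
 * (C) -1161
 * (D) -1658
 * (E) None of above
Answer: A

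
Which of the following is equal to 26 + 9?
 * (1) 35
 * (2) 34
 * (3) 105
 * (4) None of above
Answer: 1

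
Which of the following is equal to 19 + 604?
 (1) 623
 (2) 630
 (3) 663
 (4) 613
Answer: 1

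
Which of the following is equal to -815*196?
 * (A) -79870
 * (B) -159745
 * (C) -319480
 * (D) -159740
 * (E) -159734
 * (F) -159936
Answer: D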